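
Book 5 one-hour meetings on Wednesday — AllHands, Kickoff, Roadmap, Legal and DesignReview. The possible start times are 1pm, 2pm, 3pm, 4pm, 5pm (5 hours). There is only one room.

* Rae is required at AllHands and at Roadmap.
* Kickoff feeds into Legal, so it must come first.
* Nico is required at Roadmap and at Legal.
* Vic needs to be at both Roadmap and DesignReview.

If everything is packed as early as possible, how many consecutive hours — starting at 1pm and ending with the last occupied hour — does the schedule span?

The precedence chain requires at least 2 distinct hours.
With at most 1 per hour and 5 meetings, at least 5 hours are needed.
5 works (last occupied hour: 5pm): for example Kickoff -> 1pm, DesignReview -> 5pm, Roadmap -> 4pm, AllHands -> 3pm, Legal -> 2pm.

5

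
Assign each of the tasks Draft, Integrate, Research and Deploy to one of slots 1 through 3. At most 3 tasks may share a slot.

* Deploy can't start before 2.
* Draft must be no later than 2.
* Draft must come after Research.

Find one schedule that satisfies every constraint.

Draft=2; Research=1; Integrate=1; Deploy=2

Checking: Research(1) before Draft(2); Deploy=2 in [2,3]; Draft=2 in [1,2]; max 2 per slot (cap 3).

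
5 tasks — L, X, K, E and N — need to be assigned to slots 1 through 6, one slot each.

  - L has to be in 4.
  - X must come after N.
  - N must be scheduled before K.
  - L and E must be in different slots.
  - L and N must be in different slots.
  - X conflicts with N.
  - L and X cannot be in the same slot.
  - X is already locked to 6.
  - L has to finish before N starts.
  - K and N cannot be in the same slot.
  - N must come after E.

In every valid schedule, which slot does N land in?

L is fixed at 4 and must come before N, so N is at least 5.
X is fixed at 6 and must come after N, so N is at most 5.
So N must be 5.

5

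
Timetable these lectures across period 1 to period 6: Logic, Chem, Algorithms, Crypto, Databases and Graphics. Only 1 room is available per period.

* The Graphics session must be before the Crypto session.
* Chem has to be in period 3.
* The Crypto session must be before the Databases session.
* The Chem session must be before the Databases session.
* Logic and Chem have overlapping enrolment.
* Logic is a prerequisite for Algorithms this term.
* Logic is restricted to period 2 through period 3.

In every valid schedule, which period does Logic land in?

period 2

Logic's window is period 2–period 3.
Chem is fixed at period 3, and Logic can't share a period with Chem.
So Logic must be period 2.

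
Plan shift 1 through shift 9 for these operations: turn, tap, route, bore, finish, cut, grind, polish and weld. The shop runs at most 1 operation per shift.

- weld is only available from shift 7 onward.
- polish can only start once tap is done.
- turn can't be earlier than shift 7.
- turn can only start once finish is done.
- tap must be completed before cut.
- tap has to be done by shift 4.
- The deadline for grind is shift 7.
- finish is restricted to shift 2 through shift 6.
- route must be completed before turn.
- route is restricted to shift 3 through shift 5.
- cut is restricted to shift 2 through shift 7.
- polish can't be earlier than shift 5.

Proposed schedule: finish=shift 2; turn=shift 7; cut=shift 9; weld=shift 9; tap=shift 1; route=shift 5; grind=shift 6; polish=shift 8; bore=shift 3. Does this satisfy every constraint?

No — it violates: cut is restricted to shift 2 through shift 7

cut is restricted to shift 2 through shift 7 — violated.
weld is only available from shift 7 onward — holds.
turn can only start once finish is done — holds.
tap has to be done by shift 4 — holds.
polish can't be earlier than shift 5 — holds.
The shop runs at most 1 operation per shift — violated.
polish can only start once tap is done — holds.
route must be completed before turn — holds.
turn can't be earlier than shift 7 — holds.
finish is restricted to shift 2 through shift 6 — holds.
tap must be completed before cut — holds.
route is restricted to shift 3 through shift 5 — holds.
The deadline for grind is shift 7 — holds.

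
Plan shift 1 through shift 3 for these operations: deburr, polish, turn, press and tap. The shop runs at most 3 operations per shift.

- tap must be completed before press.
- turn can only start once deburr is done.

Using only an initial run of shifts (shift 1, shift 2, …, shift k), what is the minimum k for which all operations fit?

2 shifts

The precedence chain requires at least 2 distinct shifts.
With at most 3 per shift and 5 operations, at least 2 shifts are needed.
2 works (last occupied shift: shift 2): for example polish -> shift 1, deburr -> shift 1, tap -> shift 1, turn -> shift 2, press -> shift 2.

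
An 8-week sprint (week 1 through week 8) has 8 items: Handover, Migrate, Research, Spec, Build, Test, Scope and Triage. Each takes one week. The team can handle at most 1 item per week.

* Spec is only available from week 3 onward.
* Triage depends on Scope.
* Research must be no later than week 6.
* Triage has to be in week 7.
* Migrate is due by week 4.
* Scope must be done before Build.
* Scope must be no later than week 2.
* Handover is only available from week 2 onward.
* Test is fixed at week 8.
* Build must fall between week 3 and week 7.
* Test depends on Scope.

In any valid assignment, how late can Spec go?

week 6

Spec is available from week 3.
Spec at week 6 is achievable: Test=week 8, Handover=week 5, Scope=week 1, Triage=week 7, Migrate=week 2, Spec=week 6, Build=week 3, Research=week 4.
Nothing later works — the capacity limit rule out every week after week 6.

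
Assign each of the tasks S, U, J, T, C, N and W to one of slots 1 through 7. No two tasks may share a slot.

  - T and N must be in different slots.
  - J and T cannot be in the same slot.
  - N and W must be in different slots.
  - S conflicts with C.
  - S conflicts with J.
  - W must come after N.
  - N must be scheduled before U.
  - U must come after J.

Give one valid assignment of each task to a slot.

W -> 4, C -> 7, N -> 1, T -> 6, U -> 3, J -> 2, S -> 5

Checking: N(1) before U(3); N(1) before W(4); J(2) before U(3); N(1) != W(4); T(6) != N(1); S(5) != J(2); J(2) != T(6); S(5) != C(7); max 1 per slot (cap 1).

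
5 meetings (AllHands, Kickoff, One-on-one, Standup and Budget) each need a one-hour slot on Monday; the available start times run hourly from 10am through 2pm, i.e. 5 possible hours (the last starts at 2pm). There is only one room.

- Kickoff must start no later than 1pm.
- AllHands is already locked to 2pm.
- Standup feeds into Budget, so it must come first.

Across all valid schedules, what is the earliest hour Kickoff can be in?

10am

Kickoff's own window allows nothing later than 1pm.
Kickoff at 10am is achievable: Kickoff=10am, Standup=11am, One-on-one=1pm, AllHands=2pm, Budget=12pm.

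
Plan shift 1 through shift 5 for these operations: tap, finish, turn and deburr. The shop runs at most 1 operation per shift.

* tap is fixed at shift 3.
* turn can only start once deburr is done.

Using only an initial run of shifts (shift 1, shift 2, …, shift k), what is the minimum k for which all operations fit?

The precedence chain requires at least 2 distinct shifts.
With at most 1 per shift and 4 operations, at least 4 shifts are needed.
tap can't be placed before shift 3, so the schedule must run through at least shift 3.
4 works (last occupied shift: shift 4): for example finish -> shift 4; turn -> shift 2; deburr -> shift 1; tap -> shift 3.

4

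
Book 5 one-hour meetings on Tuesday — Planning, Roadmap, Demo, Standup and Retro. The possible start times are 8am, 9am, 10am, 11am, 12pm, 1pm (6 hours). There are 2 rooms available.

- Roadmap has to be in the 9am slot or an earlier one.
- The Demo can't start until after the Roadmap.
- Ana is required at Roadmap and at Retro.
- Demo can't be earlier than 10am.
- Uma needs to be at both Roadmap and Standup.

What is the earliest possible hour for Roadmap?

8am

Roadmap's own window allows nothing later than 9am.
Roadmap at 8am is achievable: Demo=10am; Retro=9am; Planning=8am; Roadmap=8am; Standup=9am.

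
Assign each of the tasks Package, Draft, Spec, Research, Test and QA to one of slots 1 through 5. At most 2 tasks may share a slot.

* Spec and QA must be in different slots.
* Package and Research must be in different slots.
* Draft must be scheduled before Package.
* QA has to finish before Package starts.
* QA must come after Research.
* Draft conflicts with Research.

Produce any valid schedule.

QA -> 2; Package -> 3; Test -> 3; Draft -> 2; Spec -> 1; Research -> 1

Checking: Draft(2) before Package(3); QA(2) before Package(3); Research(1) before QA(2); Package(3) != Research(1); Spec(1) != QA(2); Draft(2) != Research(1); max 2 per slot (cap 2).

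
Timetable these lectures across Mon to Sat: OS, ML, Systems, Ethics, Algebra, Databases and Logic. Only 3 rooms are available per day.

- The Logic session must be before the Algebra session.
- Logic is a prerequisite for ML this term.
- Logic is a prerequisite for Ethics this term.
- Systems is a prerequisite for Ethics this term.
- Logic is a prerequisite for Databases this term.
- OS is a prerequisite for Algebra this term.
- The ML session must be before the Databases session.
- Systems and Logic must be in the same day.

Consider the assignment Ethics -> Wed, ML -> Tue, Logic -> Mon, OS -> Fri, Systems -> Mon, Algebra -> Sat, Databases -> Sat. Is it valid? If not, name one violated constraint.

The Logic session must be before the Algebra session — holds.
Systems and Logic must be in the same day — holds.
Only 3 rooms are available per day — holds.
The ML session must be before the Databases session — holds.
Logic is a prerequisite for Ethics this term — holds.
Logic is a prerequisite for Databases this term — holds.
OS is a prerequisite for Algebra this term — holds.
Logic is a prerequisite for ML this term — holds.
Systems is a prerequisite for Ethics this term — holds.

Valid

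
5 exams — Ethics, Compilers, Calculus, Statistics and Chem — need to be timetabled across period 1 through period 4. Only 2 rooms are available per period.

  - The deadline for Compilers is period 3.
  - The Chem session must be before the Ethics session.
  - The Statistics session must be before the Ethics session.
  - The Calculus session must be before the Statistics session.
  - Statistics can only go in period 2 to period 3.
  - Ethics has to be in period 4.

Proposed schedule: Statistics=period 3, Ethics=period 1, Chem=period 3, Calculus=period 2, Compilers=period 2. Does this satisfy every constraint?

No — it violates: Ethics has to be in period 4

The Statistics session must be before the Ethics session — violated.
Statistics can only go in period 2 to period 3 — holds.
The Chem session must be before the Ethics session — violated.
Ethics has to be in period 4 — violated.
Only 2 rooms are available per period — holds.
The deadline for Compilers is period 3 — holds.
The Calculus session must be before the Statistics session — holds.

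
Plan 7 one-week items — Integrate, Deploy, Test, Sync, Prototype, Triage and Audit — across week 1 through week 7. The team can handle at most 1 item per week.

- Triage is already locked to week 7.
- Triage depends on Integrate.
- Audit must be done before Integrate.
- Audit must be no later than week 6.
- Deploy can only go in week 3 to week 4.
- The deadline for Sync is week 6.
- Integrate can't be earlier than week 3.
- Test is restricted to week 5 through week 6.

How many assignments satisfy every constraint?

40

Splitting on Integrate: it can be week 3 (8), week 4 (8), week 5 (12), week 6 (12). Listing each branch's schedules as (Deploy, Test, Sync, Prototype, Triage, Audit) by week number:
Integrate=week 3: (4,5,1,6,7,2) (4,5,2,6,7,1) (4,5,6,1,7,2) (4,5,6,2,7,1) (4,6,1,5,7,2) (4,6,2,5,7,1) (4,6,5,1,7,2) (4,6,5,2,7,1) — 8.
Integrate=week 4: (3,5,1,6,7,2) (3,5,2,6,7,1) (3,5,6,1,7,2) (3,5,6,2,7,1) (3,6,1,5,7,2) (3,6,2,5,7,1) (3,6,5,1,7,2) (3,6,5,2,7,1) — 8.
Integrate=week 5: (3,6,1,2,7,4) (3,6,1,4,7,2) (3,6,2,1,7,4) (3,6,2,4,7,1) (3,6,4,1,7,2) (3,6,4,2,7,1) (4,6,1,2,7,3) (4,6,1,3,7,2) (4,6,2,1,7,3) (4,6,2,3,7,1) (4,6,3,1,7,2) (4,6,3,2,7,1) — 12.
Integrate=week 6: (3,5,1,2,7,4) (3,5,1,4,7,2) (3,5,2,1,7,4) (3,5,2,4,7,1) (3,5,4,1,7,2) (3,5,4,2,7,1) (4,5,1,2,7,3) (4,5,1,3,7,2) (4,5,2,1,7,3) (4,5,2,3,7,1) (4,5,3,1,7,2) (4,5,3,2,7,1) — 12.
Summing: 8 + 8 + 12 + 12 = 40.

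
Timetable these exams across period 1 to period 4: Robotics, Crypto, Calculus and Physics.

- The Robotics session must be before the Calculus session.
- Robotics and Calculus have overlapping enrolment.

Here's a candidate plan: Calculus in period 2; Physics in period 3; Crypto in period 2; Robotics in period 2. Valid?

Invalid. Robotics and Calculus have overlapping enrolment.

Robotics and Calculus have overlapping enrolment — violated.
The Robotics session must be before the Calculus session — violated.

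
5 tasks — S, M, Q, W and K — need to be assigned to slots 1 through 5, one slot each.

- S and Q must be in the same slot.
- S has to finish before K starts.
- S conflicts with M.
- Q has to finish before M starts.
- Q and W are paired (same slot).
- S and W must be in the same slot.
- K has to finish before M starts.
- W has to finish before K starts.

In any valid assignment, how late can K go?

4

Precedence pushes K to at least 2; downstream work caps K at 4.
K at 4 is achievable: M in 5, W in 1, S in 1, Q in 1, K in 4.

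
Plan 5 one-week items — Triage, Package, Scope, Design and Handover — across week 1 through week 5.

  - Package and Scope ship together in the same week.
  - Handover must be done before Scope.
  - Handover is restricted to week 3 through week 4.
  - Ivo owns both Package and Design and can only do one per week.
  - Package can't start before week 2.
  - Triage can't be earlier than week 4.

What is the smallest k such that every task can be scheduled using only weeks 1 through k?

4 weeks

The precedence chain requires at least 2 distinct weeks.
Triage can't be placed before week 4, so the schedule must run through at least week 4.
4 works (last occupied week: week 4): for example Package=week 4, Handover=week 3, Scope=week 4, Triage=week 4, Design=week 1.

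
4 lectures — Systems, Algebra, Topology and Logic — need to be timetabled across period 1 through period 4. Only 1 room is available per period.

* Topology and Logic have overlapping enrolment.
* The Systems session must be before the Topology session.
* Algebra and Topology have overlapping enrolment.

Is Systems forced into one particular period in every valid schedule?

Systems can be period 1 (e.g. Logic in period 4, Topology in period 2, Algebra in period 3, Systems in period 1) or period 2 (e.g. Logic=period 4; Topology=period 3; Algebra=period 1; Systems=period 2).

No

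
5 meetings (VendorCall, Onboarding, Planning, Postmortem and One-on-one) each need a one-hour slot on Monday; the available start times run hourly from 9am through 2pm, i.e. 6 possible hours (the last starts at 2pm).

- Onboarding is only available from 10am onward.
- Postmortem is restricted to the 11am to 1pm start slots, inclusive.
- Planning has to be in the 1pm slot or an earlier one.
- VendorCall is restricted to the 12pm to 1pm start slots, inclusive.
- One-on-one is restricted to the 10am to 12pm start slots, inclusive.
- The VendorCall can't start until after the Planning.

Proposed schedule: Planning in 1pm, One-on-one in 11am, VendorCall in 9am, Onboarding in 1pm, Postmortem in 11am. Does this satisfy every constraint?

No — it violates: The VendorCall can't start until after the Planning

Planning has to be in the 1pm slot or an earlier one — holds.
VendorCall is restricted to the 12pm to 1pm start slots, inclusive — violated.
Onboarding is only available from 10am onward — holds.
Postmortem is restricted to the 11am to 1pm start slots, inclusive — holds.
One-on-one is restricted to the 10am to 12pm start slots, inclusive — holds.
The VendorCall can't start until after the Planning — violated.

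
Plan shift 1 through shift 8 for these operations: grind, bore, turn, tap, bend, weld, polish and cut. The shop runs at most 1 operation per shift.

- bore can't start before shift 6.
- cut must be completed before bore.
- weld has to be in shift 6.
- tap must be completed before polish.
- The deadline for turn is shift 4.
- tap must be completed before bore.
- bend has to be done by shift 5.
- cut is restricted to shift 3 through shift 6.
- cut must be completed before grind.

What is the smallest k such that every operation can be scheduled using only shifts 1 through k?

8 shifts

The precedence chain requires at least 2 distinct shifts.
With at most 1 per shift and 8 operations, at least 8 shifts are needed.
bore can't be placed before shift 6, so the schedule must run through at least shift 6.
8 works (last occupied shift: shift 8): for example grind in shift 5; turn in shift 1; tap in shift 4; polish in shift 8; bend in shift 2; cut in shift 3; weld in shift 6; bore in shift 7.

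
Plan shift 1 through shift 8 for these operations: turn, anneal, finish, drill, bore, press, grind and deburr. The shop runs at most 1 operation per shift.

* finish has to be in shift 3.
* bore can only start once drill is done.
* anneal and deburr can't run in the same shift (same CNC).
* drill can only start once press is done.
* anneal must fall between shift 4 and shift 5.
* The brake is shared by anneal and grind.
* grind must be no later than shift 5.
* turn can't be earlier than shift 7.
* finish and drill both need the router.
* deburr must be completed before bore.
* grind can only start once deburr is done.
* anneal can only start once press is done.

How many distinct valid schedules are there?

10

Splitting on turn: it can be shift 7 (5), shift 8 (5). Listing each branch's schedules as (anneal, finish, drill, bore, press, grind, deburr) by shift number:
turn=shift 7: (4,3,6,8,1,5,2) (4,3,6,8,2,5,1) (5,3,6,8,1,4,2) (5,3,6,8,2,4,1) (5,3,6,8,4,2,1) — 5.
turn=shift 8: (4,3,6,7,1,5,2) (4,3,6,7,2,5,1) (5,3,6,7,1,4,2) (5,3,6,7,2,4,1) (5,3,6,7,4,2,1) — 5.
Summing: 5 + 5 = 10.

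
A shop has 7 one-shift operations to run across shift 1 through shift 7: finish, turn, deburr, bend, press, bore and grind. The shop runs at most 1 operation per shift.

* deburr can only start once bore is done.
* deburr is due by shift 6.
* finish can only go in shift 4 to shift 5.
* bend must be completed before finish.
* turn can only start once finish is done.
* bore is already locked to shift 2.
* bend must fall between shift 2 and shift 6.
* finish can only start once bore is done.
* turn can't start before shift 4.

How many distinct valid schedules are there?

Splitting on finish: it can be shift 4 (8), shift 5 (12). Listing each branch's schedules as (turn, deburr, bend, press, bore, grind) by shift number:
finish=shift 4: (5,6,3,1,2,7) (5,6,3,7,2,1) (6,5,3,1,2,7) (6,5,3,7,2,1) (7,5,3,1,2,6) (7,5,3,6,2,1) (7,6,3,1,2,5) (7,6,3,5,2,1) — 8.
finish=shift 5: (6,3,4,1,2,7) (6,3,4,7,2,1) (6,4,3,1,2,7) (6,4,3,7,2,1) (7,3,4,1,2,6) (7,3,4,6,2,1) (7,4,3,1,2,6) (7,4,3,6,2,1) (7,6,3,1,2,4) (7,6,3,4,2,1) (7,6,4,1,2,3) (7,6,4,3,2,1) — 12.
Summing: 8 + 12 = 20.

20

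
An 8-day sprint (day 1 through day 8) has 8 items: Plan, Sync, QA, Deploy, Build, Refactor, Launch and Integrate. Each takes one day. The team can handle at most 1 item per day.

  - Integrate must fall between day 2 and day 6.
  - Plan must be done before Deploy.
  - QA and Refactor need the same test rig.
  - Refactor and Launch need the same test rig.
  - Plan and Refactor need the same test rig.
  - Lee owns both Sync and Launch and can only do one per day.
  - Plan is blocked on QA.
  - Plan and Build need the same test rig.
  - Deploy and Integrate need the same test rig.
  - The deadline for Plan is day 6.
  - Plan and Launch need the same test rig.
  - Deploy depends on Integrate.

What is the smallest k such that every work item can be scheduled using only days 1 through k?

The precedence chain requires at least 3 distinct days.
With at most 1 per day and 8 work items, at least 8 days are needed.
8 works (last occupied day: day 8): for example Refactor=day 7, Build=day 6, Sync=day 5, QA=day 1, Launch=day 8, Integrate=day 2, Deploy=day 4, Plan=day 3.

8 days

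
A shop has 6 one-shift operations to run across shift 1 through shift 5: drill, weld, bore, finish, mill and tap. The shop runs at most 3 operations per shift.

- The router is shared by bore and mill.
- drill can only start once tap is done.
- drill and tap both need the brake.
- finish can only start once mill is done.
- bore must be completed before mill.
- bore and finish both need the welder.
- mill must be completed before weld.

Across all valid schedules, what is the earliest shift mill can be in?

Precedence pushes mill to at least shift 2; downstream work caps mill at shift 4.
mill at shift 2 is achievable: tap -> shift 1; mill -> shift 2; finish -> shift 3; weld -> shift 3; drill -> shift 2; bore -> shift 1.

shift 2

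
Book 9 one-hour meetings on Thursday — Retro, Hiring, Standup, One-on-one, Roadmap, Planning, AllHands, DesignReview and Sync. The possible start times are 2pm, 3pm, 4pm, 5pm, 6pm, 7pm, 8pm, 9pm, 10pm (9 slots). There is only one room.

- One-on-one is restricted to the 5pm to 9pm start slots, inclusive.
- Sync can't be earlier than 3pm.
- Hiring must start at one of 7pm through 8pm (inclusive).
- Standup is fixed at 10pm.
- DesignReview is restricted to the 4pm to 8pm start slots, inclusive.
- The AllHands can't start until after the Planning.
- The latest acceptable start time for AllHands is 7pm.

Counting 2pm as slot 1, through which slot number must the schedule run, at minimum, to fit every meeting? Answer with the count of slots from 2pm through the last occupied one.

The precedence chain requires at least 2 distinct slots.
With at most 1 per slot and 9 meetings, at least 9 slots are needed.
Standup can't be placed before 10pm — that is slot 9 counting from 2pm — so the schedule must run through at least 9 slots.
9 works (last occupied slot: 10pm): for example Sync in 6pm; DesignReview in 4pm; Retro in 8pm; Hiring in 7pm; Roadmap in 9pm; One-on-one in 5pm; AllHands in 3pm; Planning in 2pm; Standup in 10pm.

9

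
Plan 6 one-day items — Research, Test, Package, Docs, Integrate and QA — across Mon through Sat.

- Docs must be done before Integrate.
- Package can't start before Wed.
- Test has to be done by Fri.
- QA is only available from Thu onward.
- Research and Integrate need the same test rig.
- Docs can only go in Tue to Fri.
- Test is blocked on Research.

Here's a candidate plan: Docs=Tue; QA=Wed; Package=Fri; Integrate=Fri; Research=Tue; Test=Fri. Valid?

QA is only available from Thu onward — violated.
Test has to be done by Fri — holds.
Research and Integrate need the same test rig — holds.
Docs must be done before Integrate — holds.
Test is blocked on Research — holds.
Docs can only go in Tue to Fri — holds.
Package can't start before Wed — holds.

No — it violates: QA is only available from Thu onward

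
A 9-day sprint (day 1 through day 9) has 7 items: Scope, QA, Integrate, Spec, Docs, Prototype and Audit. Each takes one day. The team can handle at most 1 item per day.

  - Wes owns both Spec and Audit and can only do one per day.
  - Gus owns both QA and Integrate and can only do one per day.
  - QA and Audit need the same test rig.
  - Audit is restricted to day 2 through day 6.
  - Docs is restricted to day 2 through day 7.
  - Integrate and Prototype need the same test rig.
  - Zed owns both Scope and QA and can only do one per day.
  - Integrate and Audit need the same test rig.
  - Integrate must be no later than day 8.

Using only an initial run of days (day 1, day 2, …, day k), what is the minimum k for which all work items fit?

7

With at most 1 per day and 7 work items, at least 7 days are needed.
Docs can't be placed before day 2, so the schedule must run through at least day 2.
7 works (last occupied day: day 7): for example Audit=day 2; Docs=day 3; Prototype=day 7; Spec=day 6; Integrate=day 5; QA=day 4; Scope=day 1.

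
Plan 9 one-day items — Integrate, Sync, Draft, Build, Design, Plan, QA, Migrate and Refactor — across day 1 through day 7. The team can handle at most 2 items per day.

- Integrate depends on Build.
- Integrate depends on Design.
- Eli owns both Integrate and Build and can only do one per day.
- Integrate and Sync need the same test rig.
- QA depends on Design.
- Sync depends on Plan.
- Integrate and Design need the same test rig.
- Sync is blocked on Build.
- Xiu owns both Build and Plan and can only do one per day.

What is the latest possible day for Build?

Downstream work caps Build at day 6.
Build at day 5 is achievable: Integrate -> day 6, Plan -> day 1, Design -> day 1, Refactor -> day 3, Draft -> day 2, QA -> day 2, Build -> day 5, Migrate -> day 3, Sync -> day 7.
Nothing later works — the conflict and capacity constraints rule out every day after day 5.

day 5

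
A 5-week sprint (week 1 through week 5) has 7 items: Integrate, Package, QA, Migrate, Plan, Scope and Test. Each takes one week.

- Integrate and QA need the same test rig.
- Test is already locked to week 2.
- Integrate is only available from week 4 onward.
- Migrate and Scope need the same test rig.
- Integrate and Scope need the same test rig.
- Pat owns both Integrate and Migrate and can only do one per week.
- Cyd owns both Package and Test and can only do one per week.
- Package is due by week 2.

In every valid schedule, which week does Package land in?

week 1

Package's window is week 1–week 2.
Test is fixed at week 2, and Package can't share a week with Test.
So Package must be week 1.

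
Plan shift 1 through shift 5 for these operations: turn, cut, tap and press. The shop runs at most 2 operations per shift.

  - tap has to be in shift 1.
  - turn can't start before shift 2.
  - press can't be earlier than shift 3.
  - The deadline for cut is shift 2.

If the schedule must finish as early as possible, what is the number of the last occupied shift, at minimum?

With at most 2 per shift and 4 operations, at least 2 shifts are needed.
press can't be placed before shift 3, so the schedule must run through at least shift 3.
3 works (last occupied shift: shift 3): for example tap=shift 1; press=shift 3; turn=shift 2; cut=shift 1.

3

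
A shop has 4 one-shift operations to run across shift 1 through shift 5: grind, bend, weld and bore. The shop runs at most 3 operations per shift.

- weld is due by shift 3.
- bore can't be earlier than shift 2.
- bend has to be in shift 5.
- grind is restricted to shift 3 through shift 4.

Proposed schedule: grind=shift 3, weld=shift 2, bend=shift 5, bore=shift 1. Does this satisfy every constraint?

grind is restricted to shift 3 through shift 4 — holds.
weld is due by shift 3 — holds.
bore can't be earlier than shift 2 — violated.
The shop runs at most 3 operations per shift — holds.
bend has to be in shift 5 — holds.

No — it violates: bore can't be earlier than shift 2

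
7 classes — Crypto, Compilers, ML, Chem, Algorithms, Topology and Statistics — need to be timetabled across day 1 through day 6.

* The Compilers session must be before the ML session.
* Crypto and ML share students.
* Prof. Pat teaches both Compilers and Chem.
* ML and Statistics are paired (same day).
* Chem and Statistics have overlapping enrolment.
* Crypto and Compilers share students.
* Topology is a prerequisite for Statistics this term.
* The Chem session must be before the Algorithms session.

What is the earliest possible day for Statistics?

Precedence pushes Statistics to at least day 2.
Statistics at day 2 is achievable: Statistics=day 2, Chem=day 3, Compilers=day 1, Crypto=day 3, Algorithms=day 4, ML=day 2, Topology=day 1.

day 2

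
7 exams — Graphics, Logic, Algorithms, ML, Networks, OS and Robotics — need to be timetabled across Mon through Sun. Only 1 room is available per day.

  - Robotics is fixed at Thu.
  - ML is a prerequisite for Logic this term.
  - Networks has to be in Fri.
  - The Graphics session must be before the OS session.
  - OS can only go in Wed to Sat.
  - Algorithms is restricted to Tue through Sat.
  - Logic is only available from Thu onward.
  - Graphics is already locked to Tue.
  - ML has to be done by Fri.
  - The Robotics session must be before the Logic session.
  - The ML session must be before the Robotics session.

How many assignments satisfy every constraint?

2

Enumerating: Logic in Sun; Algorithms in Sat; OS in Wed; Graphics in Tue; Robotics in Thu; Networks in Fri; ML in Mon | ML -> Mon, Algorithms -> Wed, OS -> Sat, Logic -> Sun, Graphics -> Tue, Networks -> Fri, Robotics -> Thu.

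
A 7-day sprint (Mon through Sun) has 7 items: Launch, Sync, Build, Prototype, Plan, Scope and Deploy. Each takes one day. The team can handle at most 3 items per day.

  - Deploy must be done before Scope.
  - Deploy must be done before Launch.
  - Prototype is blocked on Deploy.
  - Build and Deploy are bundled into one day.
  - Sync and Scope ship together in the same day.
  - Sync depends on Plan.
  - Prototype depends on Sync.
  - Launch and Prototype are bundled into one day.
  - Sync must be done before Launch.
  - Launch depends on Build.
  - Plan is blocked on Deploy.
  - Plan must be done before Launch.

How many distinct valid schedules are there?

35

Splitting on Launch: it can be Thu (1), Fri (4), Sat (10), Sun (20). Listing each branch's schedules as (Sync, Build, Prototype, Plan, Scope, Deploy):
Launch=Thu: (Wed,Mon,Thu,Tue,Wed,Mon) — 1.
Launch=Fri: (Wed,Mon,Fri,Tue,Wed,Mon) (Thu,Mon,Fri,Tue,Thu,Mon) (Thu,Mon,Fri,Wed,Thu,Mon) (Thu,Tue,Fri,Wed,Thu,Tue) — 4.
Launch=Sat: (Wed,Mon,Sat,Tue,Wed,Mon) (Thu,Mon,Sat,Tue,Thu,Mon) (Thu,Mon,Sat,Wed,Thu,Mon) (Thu,Tue,Sat,Wed,Thu,Tue) (Fri,Mon,Sat,Tue,Fri,Mon) (Fri,Mon,Sat,Wed,Fri,Mon) (Fri,Mon,Sat,Thu,Fri,Mon) (Fri,Tue,Sat,Wed,Fri,Tue) (Fri,Tue,Sat,Thu,Fri,Tue) (Fri,Wed,Sat,Thu,Fri,Wed) — 10.
Launch=Sun: (Wed,Mon,Sun,Tue,Wed,Mon) (Thu,Mon,Sun,Tue,Thu,Mon) (Thu,Mon,Sun,Wed,Thu,Mon) (Thu,Tue,Sun,Wed,Thu,Tue) (Fri,Mon,Sun,Tue,Fri,Mon) (Fri,Mon,Sun,Wed,Fri,Mon) (Fri,Mon,Sun,Thu,Fri,Mon) (Fri,Tue,Sun,Wed,Fri,Tue) (Fri,Tue,Sun,Thu,Fri,Tue) (Fri,Wed,Sun,Thu,Fri,Wed) (Sat,Mon,Sun,Tue,Sat,Mon) (Sat,Mon,Sun,Wed,Sat,Mon) (Sat,Mon,Sun,Thu,Sat,Mon) (Sat,Mon,Sun,Fri,Sat,Mon) (Sat,Tue,Sun,Wed,Sat,Tue) (Sat,Tue,Sun,Thu,Sat,Tue) (Sat,Tue,Sun,Fri,Sat,Tue) (Sat,Wed,Sun,Thu,Sat,Wed) (Sat,Wed,Sun,Fri,Sat,Wed) (Sat,Thu,Sun,Fri,Sat,Thu) — 20.
Summing: 1 + 4 + 10 + 20 = 35.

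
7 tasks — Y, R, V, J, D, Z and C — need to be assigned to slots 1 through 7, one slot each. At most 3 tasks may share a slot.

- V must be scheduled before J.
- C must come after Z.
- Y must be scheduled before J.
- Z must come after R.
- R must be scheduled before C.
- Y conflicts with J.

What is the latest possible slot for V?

6

Downstream work caps V at 6.
V at 6 is achievable: Z -> 2, Y -> 1, V -> 6, C -> 3, R -> 1, D -> 1, J -> 7.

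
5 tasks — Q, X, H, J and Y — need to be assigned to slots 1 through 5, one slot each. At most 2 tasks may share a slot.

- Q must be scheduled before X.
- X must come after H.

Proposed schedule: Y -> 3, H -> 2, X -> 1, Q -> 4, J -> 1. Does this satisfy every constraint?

X must come after H — violated.
Q must be scheduled before X — violated.
At most 2 tasks may share a slot — holds.

No — it violates: Q must be scheduled before X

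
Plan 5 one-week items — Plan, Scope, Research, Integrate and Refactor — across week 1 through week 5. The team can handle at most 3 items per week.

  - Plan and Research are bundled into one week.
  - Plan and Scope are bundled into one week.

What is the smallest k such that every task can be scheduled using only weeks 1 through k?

With at most 3 per week and 5 tasks, at least 2 weeks are needed.
2 works (last occupied week: week 2): for example Refactor in week 2; Scope in week 1; Integrate in week 2; Plan in week 1; Research in week 1.

2 weeks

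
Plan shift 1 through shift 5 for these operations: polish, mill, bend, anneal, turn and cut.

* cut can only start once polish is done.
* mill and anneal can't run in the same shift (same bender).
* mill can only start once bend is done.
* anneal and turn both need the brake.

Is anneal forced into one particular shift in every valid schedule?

anneal can be shift 1 (e.g. bend -> shift 1, turn -> shift 2, anneal -> shift 1, polish -> shift 1, cut -> shift 2, mill -> shift 2) or shift 2 (e.g. turn=shift 1, mill=shift 3, bend=shift 1, polish=shift 1, cut=shift 2, anneal=shift 2).

No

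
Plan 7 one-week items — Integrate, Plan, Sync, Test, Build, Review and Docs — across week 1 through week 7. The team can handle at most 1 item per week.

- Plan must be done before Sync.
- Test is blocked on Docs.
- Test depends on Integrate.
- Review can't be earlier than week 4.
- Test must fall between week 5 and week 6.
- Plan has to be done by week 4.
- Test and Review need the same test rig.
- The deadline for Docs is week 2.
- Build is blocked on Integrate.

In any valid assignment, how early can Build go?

Precedence pushes Build to at least week 2.
Build at week 3 is achievable: Review=week 6, Build=week 3, Sync=week 7, Plan=week 4, Docs=week 1, Integrate=week 2, Test=week 5.
Nothing earlier works — the conflict and capacity constraints rule out every week before week 3.

week 3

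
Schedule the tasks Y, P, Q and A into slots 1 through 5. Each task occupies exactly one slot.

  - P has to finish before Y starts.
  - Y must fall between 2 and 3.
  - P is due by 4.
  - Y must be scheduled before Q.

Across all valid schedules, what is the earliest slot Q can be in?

Precedence pushes Q to at least 3.
Q at 3 is achievable: Y -> 2, P -> 1, Q -> 3, A -> 1.

3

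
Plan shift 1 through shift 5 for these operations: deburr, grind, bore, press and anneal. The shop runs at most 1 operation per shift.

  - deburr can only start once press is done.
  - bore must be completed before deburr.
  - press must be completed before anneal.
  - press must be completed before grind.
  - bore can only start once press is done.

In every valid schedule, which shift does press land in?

shift 1

Downstream work caps press at shift 3.
So press is pinned to shift 1.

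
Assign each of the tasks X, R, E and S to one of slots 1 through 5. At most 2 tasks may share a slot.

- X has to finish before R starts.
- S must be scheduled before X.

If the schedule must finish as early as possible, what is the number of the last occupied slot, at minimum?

The precedence chain requires at least 3 distinct slots.
With at most 2 per slot and 4 tasks, at least 2 slots are needed.
3 works (last occupied slot: 3): for example E -> 1; S -> 1; R -> 3; X -> 2.

slot 3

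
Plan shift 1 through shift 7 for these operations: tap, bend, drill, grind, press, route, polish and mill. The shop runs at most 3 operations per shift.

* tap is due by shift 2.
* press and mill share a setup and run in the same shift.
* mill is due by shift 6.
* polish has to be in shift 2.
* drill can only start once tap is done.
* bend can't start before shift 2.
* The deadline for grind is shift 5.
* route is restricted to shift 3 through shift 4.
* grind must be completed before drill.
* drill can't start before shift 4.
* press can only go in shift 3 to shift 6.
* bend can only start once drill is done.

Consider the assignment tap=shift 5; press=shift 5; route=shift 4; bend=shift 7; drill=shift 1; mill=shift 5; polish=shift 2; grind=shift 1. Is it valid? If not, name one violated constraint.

route is restricted to shift 3 through shift 4 — holds.
bend can't start before shift 2 — holds.
polish has to be in shift 2 — holds.
drill can only start once tap is done — violated.
press can only go in shift 3 to shift 6 — holds.
bend can only start once drill is done — holds.
drill can't start before shift 4 — violated.
The shop runs at most 3 operations per shift — holds.
mill is due by shift 6 — holds.
tap is due by shift 2 — violated.
The deadline for grind is shift 5 — holds.
press and mill share a setup and run in the same shift — holds.
grind must be completed before drill — violated.

No. drill can only start once tap is done is not satisfied.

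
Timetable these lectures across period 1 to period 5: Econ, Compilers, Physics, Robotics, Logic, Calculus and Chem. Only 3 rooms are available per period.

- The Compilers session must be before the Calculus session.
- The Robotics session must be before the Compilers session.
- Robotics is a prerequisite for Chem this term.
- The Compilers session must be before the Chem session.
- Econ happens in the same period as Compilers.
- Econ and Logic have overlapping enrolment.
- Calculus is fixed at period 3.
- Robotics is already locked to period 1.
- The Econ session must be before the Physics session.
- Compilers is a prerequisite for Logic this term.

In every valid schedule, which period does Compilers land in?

Robotics is fixed at period 1 and must come before Compilers, so Compilers is at least period 2.
Calculus is fixed at period 3 and must come after Compilers, so Compilers is at most period 2.
So Compilers must be period 2.

period 2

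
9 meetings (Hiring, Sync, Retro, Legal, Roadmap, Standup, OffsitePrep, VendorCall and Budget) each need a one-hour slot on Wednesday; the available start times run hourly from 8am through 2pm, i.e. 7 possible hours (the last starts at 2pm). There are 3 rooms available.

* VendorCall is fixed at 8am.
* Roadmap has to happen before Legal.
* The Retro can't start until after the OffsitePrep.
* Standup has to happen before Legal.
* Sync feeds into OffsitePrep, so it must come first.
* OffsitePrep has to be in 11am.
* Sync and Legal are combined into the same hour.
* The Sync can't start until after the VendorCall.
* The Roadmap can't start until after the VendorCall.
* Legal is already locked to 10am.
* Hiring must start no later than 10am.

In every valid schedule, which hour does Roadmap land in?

VendorCall is fixed at 8am and must come before Roadmap, so Roadmap is at least 9am.
Legal is fixed at 10am and must come after Roadmap, so Roadmap is at most 9am.
So Roadmap must be 9am.

9am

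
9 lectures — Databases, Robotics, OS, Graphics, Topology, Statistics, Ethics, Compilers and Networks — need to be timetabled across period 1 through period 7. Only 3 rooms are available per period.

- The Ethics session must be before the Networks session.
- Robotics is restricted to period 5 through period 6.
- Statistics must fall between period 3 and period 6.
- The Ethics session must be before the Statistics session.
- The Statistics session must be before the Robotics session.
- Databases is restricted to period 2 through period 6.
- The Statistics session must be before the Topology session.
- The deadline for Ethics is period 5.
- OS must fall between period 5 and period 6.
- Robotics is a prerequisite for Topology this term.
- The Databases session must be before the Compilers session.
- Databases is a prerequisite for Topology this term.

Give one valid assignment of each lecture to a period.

Ethics=period 1, Robotics=period 5, Statistics=period 3, OS=period 5, Graphics=period 1, Databases=period 2, Topology=period 6, Networks=period 2, Compilers=period 3

Checking: Statistics(period 3) before Robotics(period 5); Robotics(period 5) before Topology(period 6); Statistics(period 3) before Topology(period 6); Databases(period 2) before Topology(period 6); Ethics(period 1) before Statistics(period 3); Databases(period 2) before Compilers(period 3); Ethics(period 1) before Networks(period 2); Statistics=period 3 in [period 3,period 6]; Databases=period 2 in [period 2,period 6]; Robotics=period 5 in [period 5,period 6]; Ethics=period 1 in [period 1,period 5]; OS=period 5 in [period 5,period 6]; max 2 per period (cap 3).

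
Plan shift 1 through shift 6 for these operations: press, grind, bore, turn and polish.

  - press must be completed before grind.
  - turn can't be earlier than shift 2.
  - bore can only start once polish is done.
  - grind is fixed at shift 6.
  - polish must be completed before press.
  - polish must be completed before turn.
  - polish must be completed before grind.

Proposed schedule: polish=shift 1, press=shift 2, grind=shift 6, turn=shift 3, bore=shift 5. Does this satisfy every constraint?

Yes

grind is fixed at shift 6 — holds.
turn can't be earlier than shift 2 — holds.
polish must be completed before grind — holds.
polish must be completed before turn — holds.
polish must be completed before press — holds.
press must be completed before grind — holds.
bore can only start once polish is done — holds.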